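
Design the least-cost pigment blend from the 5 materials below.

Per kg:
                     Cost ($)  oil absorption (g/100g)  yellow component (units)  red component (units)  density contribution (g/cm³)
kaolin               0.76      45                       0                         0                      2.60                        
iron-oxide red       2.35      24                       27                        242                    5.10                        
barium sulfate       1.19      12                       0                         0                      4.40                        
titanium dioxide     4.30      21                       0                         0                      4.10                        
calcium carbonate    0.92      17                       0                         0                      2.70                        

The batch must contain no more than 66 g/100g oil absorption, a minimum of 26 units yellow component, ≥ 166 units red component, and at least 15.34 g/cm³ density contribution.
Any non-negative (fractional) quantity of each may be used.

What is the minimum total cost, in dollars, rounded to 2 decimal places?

$5.08

Set it up as a linear program. Let x1 = kg of kaolin, x2 = kg of iron-oxide red, x3 = kg of barium sulfate, x4 = kg of titanium dioxide, x5 = kg of calcium carbonate.
min 0.76x1 + 2.35x2 + 1.19x3 + 4.3x4 + 0.92x5 with:
  45x1 + 24x2 + 12x3 + 21x4 + 17x5 ≤ 66   (oil absorption)
  27x2 ≥ 26   (yellow component)
  242x2 ≥ 166   (red component)
  2.6x1 + 5.1x2 + 4.4x3 + 4.1x4 + 2.7x5 ≥ 15.34   (density contribution)
  x1, x2, x3, x4, x5 ≥ 0.
The cheapest feasible vertex uses only iron-oxide red, barium sulfate; kaolin, titanium dioxide, calcium carbonate are not used. Binding constraints: yellow component and density contribution.
So iron-oxide red = 0.963 kg, barium sulfate = 2.37 kg.
Hence cost = 2.35·0.963 + 1.19·2.37 = $5.0834.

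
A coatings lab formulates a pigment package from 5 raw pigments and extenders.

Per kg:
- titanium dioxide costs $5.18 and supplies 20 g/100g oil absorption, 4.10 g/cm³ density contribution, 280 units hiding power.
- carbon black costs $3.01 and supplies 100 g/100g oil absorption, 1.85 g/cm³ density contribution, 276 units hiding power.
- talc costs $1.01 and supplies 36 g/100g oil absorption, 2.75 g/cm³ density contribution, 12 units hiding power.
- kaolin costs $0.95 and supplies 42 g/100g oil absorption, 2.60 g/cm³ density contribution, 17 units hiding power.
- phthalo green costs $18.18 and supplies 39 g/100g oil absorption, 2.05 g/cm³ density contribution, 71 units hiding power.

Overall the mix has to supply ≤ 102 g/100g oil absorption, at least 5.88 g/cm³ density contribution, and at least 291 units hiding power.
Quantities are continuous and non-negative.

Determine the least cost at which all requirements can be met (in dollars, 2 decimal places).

Set it up as a linear program. Let x1 = kg of titanium dioxide, x2 = kg of carbon black, x3 = kg of talc, x4 = kg of kaolin, x5 = kg of phthalo green.
Minimize 5.18x1 + 3.01x2 + 1.01x3 + 0.95x4 + 18.18x5 s.t.:
  20x1 + 100x2 + 36x3 + 42x4 + 39x5 ≤ 102   (oil absorption)
  4.1x1 + 1.85x2 + 2.75x3 + 2.6x4 + 2.05x5 ≥ 5.88   (density contribution)
  280x1 + 276x2 + 12x3 + 17x4 + 71x5 ≥ 291   (hiding power)
  x1, x2, x3, x4, x5 ≥ 0.
At the optimum only titanium dioxide, carbon black, talc are positive (kaolin, phthalo green = 0). There the oil absorption, density contribution, hiding power constraints are tight.
So titanium dioxide = 0.464 kg, carbon black = 0.5364 kg, talc = 1.086 kg.
Objective = 5.18·0.464 + 3.01·0.5364 + 1.01·1.086 = 5.1149.

$5.11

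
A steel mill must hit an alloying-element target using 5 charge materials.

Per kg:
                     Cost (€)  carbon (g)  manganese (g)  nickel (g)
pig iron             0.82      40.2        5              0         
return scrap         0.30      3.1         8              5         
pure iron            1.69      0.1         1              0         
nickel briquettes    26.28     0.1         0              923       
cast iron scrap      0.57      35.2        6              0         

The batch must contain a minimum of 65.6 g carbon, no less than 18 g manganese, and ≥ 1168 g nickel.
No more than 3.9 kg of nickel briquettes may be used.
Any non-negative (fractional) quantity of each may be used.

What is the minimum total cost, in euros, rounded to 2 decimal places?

Set it up as a linear program. Let x1 = kg of pig iron, x2 = kg of return scrap, x3 = kg of pure iron, x4 = kg of nickel briquettes, x5 = kg of cast iron scrap.
Minimise 0.82x1 + 0.3x2 + 1.69x3 + 26.28x4 + 0.57x5 with:
  40.2x1 + 3.1x2 + 0.1x3 + 0.1x4 + 35.2x5 ≥ 65.6   (carbon)
  5x1 + 8x2 + 1x3 + 6x5 ≥ 18   (manganese)
  5x2 + 923x4 ≥ 1168   (nickel)
  x4 ≤ 3.9
  x1, x2, x3, x4, x5 ≥ 0.
The cheapest feasible vertex uses only return scrap, nickel briquettes, cast iron scrap; pig iron, pure iron are not used. The carbon, manganese, nickel requirements are met with equality.
Optimal quantities: return scrap = 0.91542 kg, nickel briquettes = 1.2605 kg, cast iron scrap = 1.7794 kg.
Cost = 0.3·0.91542 + 26.28·1.2605 + 0.57·1.7794 = 34.4148.

€34.41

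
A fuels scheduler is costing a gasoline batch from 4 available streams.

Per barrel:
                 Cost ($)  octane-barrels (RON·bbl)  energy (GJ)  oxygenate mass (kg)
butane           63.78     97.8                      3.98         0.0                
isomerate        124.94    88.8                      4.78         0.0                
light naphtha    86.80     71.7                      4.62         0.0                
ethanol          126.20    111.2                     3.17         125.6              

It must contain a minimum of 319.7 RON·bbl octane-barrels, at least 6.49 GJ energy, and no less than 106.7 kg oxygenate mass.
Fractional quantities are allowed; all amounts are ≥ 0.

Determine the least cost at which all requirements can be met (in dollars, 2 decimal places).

$254.09

Let x1 = barrels of butane, x2 = barrels of isomerate, x3 = barrels of light naphtha, x4 = barrels of ethanol.
min 63.78x1 + 124.94x2 + 86.8x3 + 126.2x4 subject to:
  97.8x1 + 88.8x2 + 71.7x3 + 111.2x4 ≥ 319.7   (octane-barrels)
  3.98x1 + 4.78x2 + 4.62x3 + 3.17x4 ≥ 6.49   (energy)
  125.6x4 ≥ 106.7   (oxygenate mass)
  x1, x2, x3, x4 ≥ 0.
At the optimum only butane, ethanol are positive (isomerate, light naphtha = 0). Binding constraints: octane-barrels and oxygenate mass.
Solving gives x1 = 2.303, x4 = 0.8495.
Cost = 63.78·2.303 + 126.2·0.8495 = 254.0922.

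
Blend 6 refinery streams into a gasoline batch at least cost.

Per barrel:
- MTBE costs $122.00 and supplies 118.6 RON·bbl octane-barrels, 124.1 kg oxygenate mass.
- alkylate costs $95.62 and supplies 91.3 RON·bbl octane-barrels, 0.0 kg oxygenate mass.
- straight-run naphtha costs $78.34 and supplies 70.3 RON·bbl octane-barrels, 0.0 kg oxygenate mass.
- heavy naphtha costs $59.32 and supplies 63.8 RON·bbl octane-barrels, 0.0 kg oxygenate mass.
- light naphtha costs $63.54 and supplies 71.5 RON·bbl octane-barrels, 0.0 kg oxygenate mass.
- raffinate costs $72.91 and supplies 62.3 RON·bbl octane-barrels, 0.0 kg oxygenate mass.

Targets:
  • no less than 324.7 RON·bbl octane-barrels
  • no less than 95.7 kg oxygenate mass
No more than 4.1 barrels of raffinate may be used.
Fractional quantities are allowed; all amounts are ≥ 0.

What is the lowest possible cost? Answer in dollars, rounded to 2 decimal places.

This is a linear program. Let x1 = barrels of MTBE, x2 = barrels of alkylate, x3 = barrels of straight-run naphtha, x4 = barrels of heavy naphtha, x5 = barrels of light naphtha, x6 = barrels of raffinate.
Minimize 122x1 + 95.62x2 + 78.34x3 + 59.32x4 + 63.54x5 + 72.91x6 s.t.:
  118.6x1 + 91.3x2 + 70.3x3 + 63.8x4 + 71.5x5 + 62.3x6 ≥ 324.7   (octane-barrels)
  124.1x1 ≥ 95.7   (oxygenate mass)
  x6 ≤ 4.1
  x1, x2, x3, x4, x5, x6 ≥ 0.
The cheapest feasible vertex uses only MTBE, light naphtha; alkylate, straight-run naphtha, heavy naphtha, raffinate are not used. Binding constraints: octane-barrels and oxygenate mass.
Solving gives x1 = 0.771152, x5 = 3.26212.
Objective = 122·0.771152 + 63.54·3.26212 = 301.3556.

$301.36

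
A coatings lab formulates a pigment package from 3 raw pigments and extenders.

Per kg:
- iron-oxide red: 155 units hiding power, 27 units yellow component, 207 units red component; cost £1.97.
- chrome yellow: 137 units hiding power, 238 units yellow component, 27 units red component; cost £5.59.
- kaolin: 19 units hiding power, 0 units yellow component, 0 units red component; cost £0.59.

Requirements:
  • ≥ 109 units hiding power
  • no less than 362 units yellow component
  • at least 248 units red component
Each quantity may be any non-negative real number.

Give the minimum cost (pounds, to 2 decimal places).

£9.86

Let x1 = kg of iron-oxide red, x2 = kg of chrome yellow, x3 = kg of kaolin.
Minimize 1.97x1 + 5.59x2 + 0.59x3 subject to:
  155x1 + 137x2 + 19x3 ≥ 109   (hiding power)
  27x1 + 238x2 ≥ 362   (yellow component)
  207x1 + 27x2 ≥ 248   (red component)
  x1, x2, x3 ≥ 0.
The minimum-cost mix takes nothing from kaolin — only iron-oxide red, chrome yellow. The yellow component and red component requirements are met with equality.
That vertex is x1 = 1.015, x2 = 1.406.
Total cost: 1.97·1.015 + 5.59·1.406 = 9.8591.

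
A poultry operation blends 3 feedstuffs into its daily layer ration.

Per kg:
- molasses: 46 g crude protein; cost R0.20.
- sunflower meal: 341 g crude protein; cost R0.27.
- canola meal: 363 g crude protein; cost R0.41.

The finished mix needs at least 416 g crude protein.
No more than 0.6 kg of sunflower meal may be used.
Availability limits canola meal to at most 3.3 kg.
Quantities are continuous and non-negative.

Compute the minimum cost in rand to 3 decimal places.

R0.401

Let x1 = kg of molasses, x2 = kg of sunflower meal, x3 = kg of canola meal.
Minimise 0.2x1 + 0.27x2 + 0.41x3 s.t.:
  46x1 + 341x2 + 363x3 ≥ 416   (crude protein)
  x2 ≤ 0.6
  x3 ≤ 3.3
  x1, x2, x3 ≥ 0.
The optimal basis is {sunflower meal, canola meal}; molasses drops out. There the crude protein and the sunflower meal cap constraints are tight.
Solving gives x2 = 0.6, x3 = 0.5824.
Cost = 0.27·0.6 + 0.41·0.5824 = 0.40078.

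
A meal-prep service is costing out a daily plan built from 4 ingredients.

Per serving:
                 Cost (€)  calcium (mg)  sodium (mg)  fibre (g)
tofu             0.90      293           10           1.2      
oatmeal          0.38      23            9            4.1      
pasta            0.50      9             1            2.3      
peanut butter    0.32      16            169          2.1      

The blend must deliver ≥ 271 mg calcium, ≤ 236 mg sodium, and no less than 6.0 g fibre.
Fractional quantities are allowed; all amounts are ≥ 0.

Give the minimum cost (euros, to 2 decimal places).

€1.21

This is a linear program. Let x1 = servings of tofu, x2 = servings of oatmeal, x3 = servings of pasta, x4 = servings of peanut butter.
min 0.9x1 + 0.38x2 + 0.5x3 + 0.32x4 s.t.:
  293x1 + 23x2 + 9x3 + 16x4 ≥ 271   (calcium)
  10x1 + 9x2 + 1x3 + 169x4 ≤ 236   (sodium)
  1.2x1 + 4.1x2 + 2.3x3 + 2.1x4 ≥ 6   (fibre)
  x1, x2, x3, x4 ≥ 0.
The cheapest feasible vertex uses only tofu, oatmeal; pasta, peanut butter are not used. The calcium and fibre requirements are met with equality.
Solving gives x1 = 0.8291, x2 = 1.221.
Objective = 0.9·0.8291 + 0.38·1.221 = 1.2102.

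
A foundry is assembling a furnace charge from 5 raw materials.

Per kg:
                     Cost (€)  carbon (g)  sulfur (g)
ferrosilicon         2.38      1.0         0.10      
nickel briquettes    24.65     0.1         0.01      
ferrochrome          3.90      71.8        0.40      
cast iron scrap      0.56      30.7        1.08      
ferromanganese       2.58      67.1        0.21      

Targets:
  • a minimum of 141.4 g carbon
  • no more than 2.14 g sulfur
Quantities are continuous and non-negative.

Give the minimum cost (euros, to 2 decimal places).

€4.37

Set it up as a linear program. Let x1 = kg of ferrosilicon, x2 = kg of nickel briquettes, x3 = kg of ferrochrome, x4 = kg of cast iron scrap, x5 = kg of ferromanganese.
Minimise 2.38x1 + 24.65x2 + 3.9x3 + 0.56x4 + 2.58x5 with:
  1x1 + 0.1x2 + 71.8x3 + 30.7x4 + 67.1x5 ≥ 141.4   (carbon)
  0.1x1 + 0.01x2 + 0.4x3 + 1.08x4 + 0.21x5 ≤ 2.14   (sulfur)
  x1, x2, x3, x4, x5 ≥ 0.
The minimum-cost mix takes nothing from ferrosilicon, nickel briquettes, ferrochrome — only cast iron scrap, ferromanganese. There the carbon and sulfur constraints are tight.
That vertex is x4 = 1.725, x5 = 1.318.
Hence cost = 0.56·1.725 + 2.58·1.318 = €4.3664.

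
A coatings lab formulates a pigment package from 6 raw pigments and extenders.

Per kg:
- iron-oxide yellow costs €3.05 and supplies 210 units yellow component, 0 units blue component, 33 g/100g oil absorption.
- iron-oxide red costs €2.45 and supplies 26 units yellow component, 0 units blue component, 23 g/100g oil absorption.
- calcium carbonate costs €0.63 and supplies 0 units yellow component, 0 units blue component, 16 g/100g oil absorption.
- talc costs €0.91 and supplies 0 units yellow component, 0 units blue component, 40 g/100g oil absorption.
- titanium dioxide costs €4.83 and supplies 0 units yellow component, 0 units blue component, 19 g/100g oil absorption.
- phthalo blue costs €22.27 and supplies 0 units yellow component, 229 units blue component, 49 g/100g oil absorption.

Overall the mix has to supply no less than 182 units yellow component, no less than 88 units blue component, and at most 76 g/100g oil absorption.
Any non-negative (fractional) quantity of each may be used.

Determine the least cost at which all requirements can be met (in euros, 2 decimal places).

Let x1 = kg of iron-oxide yellow, x2 = kg of iron-oxide red, x3 = kg of calcium carbonate, x4 = kg of talc, x5 = kg of titanium dioxide, x6 = kg of phthalo blue.
Minimize 3.05x1 + 2.45x2 + 0.63x3 + 0.91x4 + 4.83x5 + 22.27x6 subject to:
  210x1 + 26x2 ≥ 182   (yellow component)
  229x6 ≥ 88   (blue component)
  33x1 + 23x2 + 16x3 + 40x4 + 19x5 + 49x6 ≤ 76   (oil absorption)
  x1, x2, x3, x4, x5, x6 ≥ 0.
The minimum-cost mix takes nothing from iron-oxide red, calcium carbonate, talc, titanium dioxide — only iron-oxide yellow, phthalo blue. The yellow component and blue component requirements are met with equality.
So iron-oxide yellow = 0.8667 kg, phthalo blue = 0.3843 kg.
Total cost: 3.05·0.8667 + 22.27·0.3843 = 11.2018.

€11.20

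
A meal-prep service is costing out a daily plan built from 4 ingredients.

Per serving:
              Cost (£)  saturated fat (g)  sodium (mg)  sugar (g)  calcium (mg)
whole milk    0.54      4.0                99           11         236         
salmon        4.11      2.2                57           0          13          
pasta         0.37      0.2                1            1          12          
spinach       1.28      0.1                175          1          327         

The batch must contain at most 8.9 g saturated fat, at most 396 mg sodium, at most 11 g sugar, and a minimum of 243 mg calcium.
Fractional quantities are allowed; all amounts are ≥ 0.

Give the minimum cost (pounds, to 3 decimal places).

£0.568

This is a linear program. Let x1 = servings of whole milk, x2 = servings of salmon, x3 = servings of pasta, x4 = servings of spinach.
Minimise 0.54x1 + 4.11x2 + 0.37x3 + 1.28x4 subject to:
  4x1 + 2.2x2 + 0.2x3 + 0.1x4 ≤ 8.9   (saturated fat)
  99x1 + 57x2 + 1x3 + 175x4 ≤ 396   (sodium)
  11x1 + 1x3 + 1x4 ≤ 11   (sugar)
  236x1 + 13x2 + 12x3 + 327x4 ≥ 243   (calcium)
  x1, x2, x3, x4 ≥ 0.
At the optimum only whole milk, spinach are positive (salmon, pasta = 0). Binding constraints: sugar and calcium.
Solving gives x1 = 0.9979, x4 = 0.02291.
Total cost: 0.54·0.9979 + 1.28·0.02291 = 0.56819.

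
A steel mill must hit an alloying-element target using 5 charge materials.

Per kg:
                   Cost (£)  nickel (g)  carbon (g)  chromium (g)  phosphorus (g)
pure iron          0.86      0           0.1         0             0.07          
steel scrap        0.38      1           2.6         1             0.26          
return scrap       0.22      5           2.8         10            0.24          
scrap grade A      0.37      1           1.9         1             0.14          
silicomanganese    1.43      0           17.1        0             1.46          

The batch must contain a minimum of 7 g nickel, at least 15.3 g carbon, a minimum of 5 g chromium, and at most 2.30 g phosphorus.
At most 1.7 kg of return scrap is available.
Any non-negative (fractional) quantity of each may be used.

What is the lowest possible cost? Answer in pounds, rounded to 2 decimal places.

Treat it as an LP. Let x1 = kg of pure iron, x2 = kg of steel scrap, x3 = kg of return scrap, x4 = kg of scrap grade A, x5 = kg of silicomanganese.
min 0.86x1 + 0.38x2 + 0.22x3 + 0.37x4 + 1.43x5 s.t.:
  1x2 + 5x3 + 1x4 ≥ 7   (nickel)
  0.1x1 + 2.6x2 + 2.8x3 + 1.9x4 + 17.1x5 ≥ 15.3   (carbon)
  1x2 + 10x3 + 1x4 ≥ 5   (chromium)
  0.07x1 + 0.26x2 + 0.24x3 + 0.14x4 + 1.46x5 ≤ 2.3   (phosphorus)
  x3 ≤ 1.7
  x1, x2, x3, x4, x5 ≥ 0.
The cheapest feasible vertex uses only return scrap, silicomanganese; pure iron, steel scrap, scrap grade A are not used. The carbon and the return scrap cap requirements are met with equality.
So return scrap = 1.7 kg, silicomanganese = 0.6164 kg.
Objective = 0.22·1.7 + 1.43·0.6164 = 1.2555.

£1.26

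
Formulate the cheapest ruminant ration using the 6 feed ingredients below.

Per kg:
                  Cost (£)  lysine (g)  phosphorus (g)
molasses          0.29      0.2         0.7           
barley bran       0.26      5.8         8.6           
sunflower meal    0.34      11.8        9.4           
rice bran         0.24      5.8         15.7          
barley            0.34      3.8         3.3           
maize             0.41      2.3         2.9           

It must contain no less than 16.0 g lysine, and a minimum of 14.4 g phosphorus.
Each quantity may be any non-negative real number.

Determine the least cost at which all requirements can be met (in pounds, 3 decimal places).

£0.472

Let x1 = kg of molasses, x2 = kg of barley bran, x3 = kg of sunflower meal, x4 = kg of rice bran, x5 = kg of barley, x6 = kg of maize.
Minimize 0.29x1 + 0.26x2 + 0.34x3 + 0.24x4 + 0.34x5 + 0.41x6 with:
  0.2x1 + 5.8x2 + 11.8x3 + 5.8x4 + 3.8x5 + 2.3x6 ≥ 16   (lysine)
  0.7x1 + 8.6x2 + 9.4x3 + 15.7x4 + 3.3x5 + 2.9x6 ≥ 14.4   (phosphorus)
  x1, x2, x3, x4, x5, x6 ≥ 0.
The optimal basis is {sunflower meal, rice bran}; molasses, barley bran, barley, maize drop out. Binding constraints: lysine and phosphorus.
Optimal quantities: sunflower meal = 1.283 kg, rice bran = 0.1493 kg.
Hence cost = 0.34·1.283 + 0.24·0.1493 = £0.47205.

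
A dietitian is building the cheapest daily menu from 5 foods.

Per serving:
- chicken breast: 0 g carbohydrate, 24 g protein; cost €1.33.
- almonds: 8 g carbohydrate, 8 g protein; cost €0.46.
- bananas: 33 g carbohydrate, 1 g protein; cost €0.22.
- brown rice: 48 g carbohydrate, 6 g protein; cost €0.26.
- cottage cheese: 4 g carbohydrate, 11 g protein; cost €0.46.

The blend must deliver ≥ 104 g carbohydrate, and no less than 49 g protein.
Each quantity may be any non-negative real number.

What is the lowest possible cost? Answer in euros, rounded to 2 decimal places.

€2.07

Let x1 = servings of chicken breast, x2 = servings of almonds, x3 = servings of bananas, x4 = servings of brown rice, x5 = servings of cottage cheese.
Minimize 1.33x1 + 0.46x2 + 0.22x3 + 0.26x4 + 0.46x5 s.t.:
  8x2 + 33x3 + 48x4 + 4x5 ≥ 104   (carbohydrate)
  24x1 + 8x2 + 1x3 + 6x4 + 11x5 ≥ 49   (protein)
  x1, x2, x3, x4, x5 ≥ 0.
The optimal basis is {brown rice, cottage cheese}; chicken breast, almonds, bananas drop out. Binding constraints: carbohydrate and protein.
Optimal quantities: brown rice = 1.881 servings, cottage cheese = 3.429 servings.
Hence cost = 0.26·1.881 + 0.46·3.429 = €2.0664.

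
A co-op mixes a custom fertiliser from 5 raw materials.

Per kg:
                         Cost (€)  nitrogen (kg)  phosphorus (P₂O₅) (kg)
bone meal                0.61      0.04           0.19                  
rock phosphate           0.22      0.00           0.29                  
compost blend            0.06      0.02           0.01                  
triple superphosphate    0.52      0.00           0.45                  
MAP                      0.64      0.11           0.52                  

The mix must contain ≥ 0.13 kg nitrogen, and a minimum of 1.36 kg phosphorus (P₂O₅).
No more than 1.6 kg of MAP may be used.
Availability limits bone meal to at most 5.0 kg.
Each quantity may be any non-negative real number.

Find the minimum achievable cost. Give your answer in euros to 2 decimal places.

€1.32

Let x1 = kg of bone meal, x2 = kg of rock phosphate, x3 = kg of compost blend, x4 = kg of triple superphosphate, x5 = kg of MAP.
min 0.61x1 + 0.22x2 + 0.06x3 + 0.52x4 + 0.64x5 s.t.:
  0.04x1 + 0.02x3 + 0.11x5 ≥ 0.13   (nitrogen)
  0.19x1 + 0.29x2 + 0.01x3 + 0.45x4 + 0.52x5 ≥ 1.36   (phosphorus (P₂O₅))
  x5 ≤ 1.6
  x1 ≤ 5
  x1, x2, x3, x4, x5 ≥ 0.
The optimal basis is {rock phosphate, MAP}; bone meal, compost blend, triple superphosphate drop out. Binding constraints: nitrogen and phosphorus (P₂O₅).
Solving gives x2 = 2.571, x5 = 1.182.
Hence cost = 0.22·2.571 + 0.64·1.182 = €1.3221.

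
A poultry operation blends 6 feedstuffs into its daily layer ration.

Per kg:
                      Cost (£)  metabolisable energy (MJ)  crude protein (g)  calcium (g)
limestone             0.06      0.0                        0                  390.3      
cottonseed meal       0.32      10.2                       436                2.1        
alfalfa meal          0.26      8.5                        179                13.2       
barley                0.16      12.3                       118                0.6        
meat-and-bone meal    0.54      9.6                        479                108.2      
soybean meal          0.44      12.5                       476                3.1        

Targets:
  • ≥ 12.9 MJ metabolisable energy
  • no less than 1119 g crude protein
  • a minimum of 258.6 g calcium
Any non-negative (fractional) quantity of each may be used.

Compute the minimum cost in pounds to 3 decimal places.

Set it up as a linear program. Let x1 = kg of limestone, x2 = kg of cottonseed meal, x3 = kg of alfalfa meal, x4 = kg of barley, x5 = kg of meat-and-bone meal, x6 = kg of soybean meal.
min 0.06x1 + 0.32x2 + 0.26x3 + 0.16x4 + 0.54x5 + 0.44x6 subject to:
  10.2x2 + 8.5x3 + 12.3x4 + 9.6x5 + 12.5x6 ≥ 12.9   (metabolisable energy)
  436x2 + 179x3 + 118x4 + 479x5 + 476x6 ≥ 1119   (crude protein)
  390.3x1 + 2.1x2 + 13.2x3 + 0.6x4 + 108.2x5 + 3.1x6 ≥ 258.6   (calcium)
  x1, x2, x3, x4, x5, x6 ≥ 0.
The cheapest feasible vertex uses only limestone, cottonseed meal; alfalfa meal, barley, meat-and-bone meal, soybean meal are not used. Binding constraints: crude protein and calcium.
Optimal quantities: limestone = 0.6488 kg, cottonseed meal = 2.567 kg.
Hence cost = 0.06·0.6488 + 0.32·2.567 = £0.86037.

£0.860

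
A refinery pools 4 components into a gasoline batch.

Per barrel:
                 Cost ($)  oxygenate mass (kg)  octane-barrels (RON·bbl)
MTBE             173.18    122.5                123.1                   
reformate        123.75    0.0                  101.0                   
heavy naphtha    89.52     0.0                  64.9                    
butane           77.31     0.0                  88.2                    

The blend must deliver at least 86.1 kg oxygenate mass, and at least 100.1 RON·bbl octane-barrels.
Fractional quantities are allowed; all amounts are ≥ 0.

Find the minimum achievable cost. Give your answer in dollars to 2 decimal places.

$133.62

Let x1 = barrels of MTBE, x2 = barrels of reformate, x3 = barrels of heavy naphtha, x4 = barrels of butane.
Minimise 173.18x1 + 123.75x2 + 89.52x3 + 77.31x4 s.t.:
  122.5x1 ≥ 86.1   (oxygenate mass)
  123.1x1 + 101x2 + 64.9x3 + 88.2x4 ≥ 100.1   (octane-barrels)
  x1, x2, x3, x4 ≥ 0.
At the optimum only MTBE, butane are positive (reformate, heavy naphtha = 0). Binding constraints: oxygenate mass and octane-barrels.
That vertex is x1 = 0.70286, x4 = 0.15395.
Cost = 173.18·0.70286 + 77.31·0.15395 = 133.6232.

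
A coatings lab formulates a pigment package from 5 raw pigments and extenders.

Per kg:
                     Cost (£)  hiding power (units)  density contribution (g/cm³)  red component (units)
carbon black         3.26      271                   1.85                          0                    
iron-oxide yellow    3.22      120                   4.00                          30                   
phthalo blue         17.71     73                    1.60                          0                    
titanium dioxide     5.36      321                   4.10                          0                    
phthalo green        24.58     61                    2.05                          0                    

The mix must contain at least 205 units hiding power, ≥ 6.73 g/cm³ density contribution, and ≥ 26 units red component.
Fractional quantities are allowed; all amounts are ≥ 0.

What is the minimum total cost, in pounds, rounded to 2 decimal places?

Treat it as an LP. Let x1 = kg of carbon black, x2 = kg of iron-oxide yellow, x3 = kg of phthalo blue, x4 = kg of titanium dioxide, x5 = kg of phthalo green.
Minimize 3.26x1 + 3.22x2 + 17.71x3 + 5.36x4 + 24.58x5 with:
  271x1 + 120x2 + 73x3 + 321x4 + 61x5 ≥ 205   (hiding power)
  1.85x1 + 4x2 + 1.6x3 + 4.1x4 + 2.05x5 ≥ 6.73   (density contribution)
  30x2 ≥ 26   (red component)
  x1, x2, x3, x4, x5 ≥ 0.
At the optimum only carbon black, iron-oxide yellow are positive (phthalo blue, titanium dioxide, phthalo green = 0). There the hiding power and density contribution constraints are tight.
Solving gives x1 = 0.01439, x2 = 1.676.
Hence cost = 3.26·0.01439 + 3.22·1.676 = £5.4436.

£5.44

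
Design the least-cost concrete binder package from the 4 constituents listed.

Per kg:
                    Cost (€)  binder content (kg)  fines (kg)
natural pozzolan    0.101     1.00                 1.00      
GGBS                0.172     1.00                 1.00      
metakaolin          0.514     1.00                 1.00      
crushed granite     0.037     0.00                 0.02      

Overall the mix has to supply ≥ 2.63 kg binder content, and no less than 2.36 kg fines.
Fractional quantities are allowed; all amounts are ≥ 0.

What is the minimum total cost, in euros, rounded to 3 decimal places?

€0.266

Let x1 = kg of natural pozzolan, x2 = kg of GGBS, x3 = kg of metakaolin, x4 = kg of crushed granite.
Minimise 0.101x1 + 0.172x2 + 0.514x3 + 0.037x4 s.t.:
  1x1 + 1x2 + 1x3 ≥ 2.63   (binder content)
  1x1 + 1x2 + 1x3 + 0.02x4 ≥ 2.36   (fines)
  x1, x2, x3, x4 ≥ 0.
At the optimum only natural pozzolan is positive (GGBS, metakaolin, crushed granite = 0). The binder content requirement is met with equality.
That vertex is x1 = 2.63.
Hence cost = 0.101·2.63 = €0.26563.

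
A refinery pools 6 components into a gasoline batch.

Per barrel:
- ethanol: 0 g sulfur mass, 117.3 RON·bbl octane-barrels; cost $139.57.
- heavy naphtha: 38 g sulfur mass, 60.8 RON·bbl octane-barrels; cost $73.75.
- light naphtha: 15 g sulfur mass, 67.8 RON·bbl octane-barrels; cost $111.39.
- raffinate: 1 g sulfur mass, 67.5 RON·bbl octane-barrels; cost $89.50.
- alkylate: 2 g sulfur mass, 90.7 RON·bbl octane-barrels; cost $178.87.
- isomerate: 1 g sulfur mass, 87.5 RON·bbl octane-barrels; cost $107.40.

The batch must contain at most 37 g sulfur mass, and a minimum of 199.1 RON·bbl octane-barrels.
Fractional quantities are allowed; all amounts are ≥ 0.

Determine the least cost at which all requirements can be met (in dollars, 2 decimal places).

$236.90

Let x1 = barrels of ethanol, x2 = barrels of heavy naphtha, x3 = barrels of light naphtha, x4 = barrels of raffinate, x5 = barrels of alkylate, x6 = barrels of isomerate.
Minimise 139.57x1 + 73.75x2 + 111.39x3 + 89.5x4 + 178.87x5 + 107.4x6 with:
  38x2 + 15x3 + 1x4 + 2x5 + 1x6 ≤ 37   (sulfur mass)
  117.3x1 + 60.8x2 + 67.8x3 + 67.5x4 + 90.7x5 + 87.5x6 ≥ 199.1   (octane-barrels)
  x1, x2, x3, x4, x5, x6 ≥ 0.
The minimum-cost mix takes nothing from heavy naphtha, light naphtha, raffinate, alkylate, isomerate — only ethanol. The octane-barrels requirement is met with equality.
That vertex is x1 = 1.69736.
Hence cost = 139.57·1.69736 = $236.9005.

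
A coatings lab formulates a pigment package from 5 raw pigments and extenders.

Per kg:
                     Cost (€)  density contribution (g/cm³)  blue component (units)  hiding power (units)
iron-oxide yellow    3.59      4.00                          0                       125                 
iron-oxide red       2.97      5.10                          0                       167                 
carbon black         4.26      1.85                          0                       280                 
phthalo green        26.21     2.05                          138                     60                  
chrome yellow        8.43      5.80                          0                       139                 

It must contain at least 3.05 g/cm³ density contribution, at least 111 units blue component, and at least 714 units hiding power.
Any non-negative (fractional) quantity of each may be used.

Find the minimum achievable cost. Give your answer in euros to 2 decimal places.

Set it up as a linear program. Let x1 = kg of iron-oxide yellow, x2 = kg of iron-oxide red, x3 = kg of carbon black, x4 = kg of phthalo green, x5 = kg of chrome yellow.
min 3.59x1 + 2.97x2 + 4.26x3 + 26.21x4 + 8.43x5 subject to:
  4x1 + 5.1x2 + 1.85x3 + 2.05x4 + 5.8x5 ≥ 3.05   (density contribution)
  138x4 ≥ 111   (blue component)
  125x1 + 167x2 + 280x3 + 60x4 + 139x5 ≥ 714   (hiding power)
  x1, x2, x3, x4, x5 ≥ 0.
The optimal basis is {carbon black, phthalo green}; iron-oxide yellow, iron-oxide red, chrome yellow drop out. There the blue component and hiding power constraints are tight.
So carbon black = 2.378 kg, phthalo green = 0.8043 kg.
Objective = 4.26·2.378 + 26.21·0.8043 = 31.2110.

€31.21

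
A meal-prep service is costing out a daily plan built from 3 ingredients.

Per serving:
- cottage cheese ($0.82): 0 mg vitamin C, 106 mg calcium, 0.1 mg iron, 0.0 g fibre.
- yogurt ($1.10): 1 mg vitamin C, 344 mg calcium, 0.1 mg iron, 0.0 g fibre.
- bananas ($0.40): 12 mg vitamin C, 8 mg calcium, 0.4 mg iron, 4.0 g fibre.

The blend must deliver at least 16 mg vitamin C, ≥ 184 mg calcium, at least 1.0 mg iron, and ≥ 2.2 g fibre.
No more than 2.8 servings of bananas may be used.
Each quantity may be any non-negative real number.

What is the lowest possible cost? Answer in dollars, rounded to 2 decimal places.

Let x1 = servings of cottage cheese, x2 = servings of yogurt, x3 = servings of bananas.
min 0.82x1 + 1.1x2 + 0.4x3 s.t.:
  1x2 + 12x3 ≥ 16   (vitamin C)
  106x1 + 344x2 + 8x3 ≥ 184   (calcium)
  0.1x1 + 0.1x2 + 0.4x3 ≥ 1   (iron)
  4x3 ≥ 2.2   (fibre)
  x3 ≤ 2.8
  x1, x2, x3 ≥ 0.
The optimal basis is {yogurt, bananas}; cottage cheese drops out. There the calcium and iron constraints are tight.
So yogurt = 0.4795 servings, bananas = 2.38 servings.
Hence cost = 1.1·0.4795 + 0.4·2.38 = $1.4795.

$1.48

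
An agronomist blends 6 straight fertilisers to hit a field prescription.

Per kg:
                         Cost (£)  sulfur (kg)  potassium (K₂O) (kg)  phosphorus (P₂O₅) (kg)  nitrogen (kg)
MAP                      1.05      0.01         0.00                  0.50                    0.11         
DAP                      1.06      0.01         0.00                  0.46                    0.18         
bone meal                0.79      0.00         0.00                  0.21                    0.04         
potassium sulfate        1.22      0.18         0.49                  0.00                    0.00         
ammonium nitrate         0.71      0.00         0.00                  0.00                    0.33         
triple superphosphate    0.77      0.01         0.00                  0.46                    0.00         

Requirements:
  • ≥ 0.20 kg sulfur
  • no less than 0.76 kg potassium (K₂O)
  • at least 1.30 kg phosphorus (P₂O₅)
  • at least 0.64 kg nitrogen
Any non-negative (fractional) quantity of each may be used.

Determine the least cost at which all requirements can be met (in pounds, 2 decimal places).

Set it up as a linear program. Let x1 = kg of MAP, x2 = kg of DAP, x3 = kg of bone meal, x4 = kg of potassium sulfate, x5 = kg of ammonium nitrate, x6 = kg of triple superphosphate.
Minimize 1.05x1 + 1.06x2 + 0.79x3 + 1.22x4 + 0.71x5 + 0.77x6 with:
  0.01x1 + 0.01x2 + 0.18x4 + 0.01x6 ≥ 0.2   (sulfur)
  0.49x4 ≥ 0.76   (potassium (K₂O))
  0.5x1 + 0.46x2 + 0.21x3 + 0.46x6 ≥ 1.3   (phosphorus (P₂O₅))
  0.11x1 + 0.18x2 + 0.04x3 + 0.33x5 ≥ 0.64   (nitrogen)
  x1, x2, x3, x4, x5, x6 ≥ 0.
The minimum-cost mix takes nothing from MAP, bone meal, triple superphosphate — only DAP, potassium sulfate, ammonium nitrate. Binding constraints: potassium (K₂O), phosphorus (P₂O₅), nitrogen.
Solving gives x2 = 2.826, x4 = 1.551, x5 = 0.3979.
Objective = 1.06·2.826 + 1.22·1.551 + 0.71·0.3979 = 5.1703.

£5.17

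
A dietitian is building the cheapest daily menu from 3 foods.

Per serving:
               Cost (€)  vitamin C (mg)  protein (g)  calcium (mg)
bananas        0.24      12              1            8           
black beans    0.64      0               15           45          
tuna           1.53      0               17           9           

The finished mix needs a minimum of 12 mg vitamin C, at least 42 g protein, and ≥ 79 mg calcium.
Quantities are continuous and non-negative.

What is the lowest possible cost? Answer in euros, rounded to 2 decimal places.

Let x1 = servings of bananas, x2 = servings of black beans, x3 = servings of tuna.
min 0.24x1 + 0.64x2 + 1.53x3 s.t.:
  12x1 ≥ 12   (vitamin C)
  1x1 + 15x2 + 17x3 ≥ 42   (protein)
  8x1 + 45x2 + 9x3 ≥ 79   (calcium)
  x1, x2, x3 ≥ 0.
The cheapest feasible vertex uses only bananas, black beans; tuna is not used. The vitamin C and protein requirements are met with equality.
That vertex is x1 = 1, x2 = 2.733.
Total cost: 0.24·1 + 0.64·2.733 = 1.9891.

€1.99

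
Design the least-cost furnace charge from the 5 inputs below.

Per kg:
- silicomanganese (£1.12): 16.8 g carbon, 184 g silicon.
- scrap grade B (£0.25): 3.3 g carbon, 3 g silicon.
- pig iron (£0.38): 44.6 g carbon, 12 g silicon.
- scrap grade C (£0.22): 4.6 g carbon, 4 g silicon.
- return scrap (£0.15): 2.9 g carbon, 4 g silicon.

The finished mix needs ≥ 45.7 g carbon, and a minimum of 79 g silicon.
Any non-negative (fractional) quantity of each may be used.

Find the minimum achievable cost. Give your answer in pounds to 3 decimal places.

£0.752

Let x1 = kg of silicomanganese, x2 = kg of scrap grade B, x3 = kg of pig iron, x4 = kg of scrap grade C, x5 = kg of return scrap.
min 1.12x1 + 0.25x2 + 0.38x3 + 0.22x4 + 0.15x5 with:
  16.8x1 + 3.3x2 + 44.6x3 + 4.6x4 + 2.9x5 ≥ 45.7   (carbon)
  184x1 + 3x2 + 12x3 + 4x4 + 4x5 ≥ 79   (silicon)
  x1, x2, x3, x4, x5 ≥ 0.
The cheapest feasible vertex uses only silicomanganese, pig iron; scrap grade B, scrap grade C, return scrap are not used. The carbon and silicon requirements are met with equality.
That vertex is x1 = 0.3717, x3 = 0.8847.
Cost = 1.12·0.3717 + 0.38·0.8847 = 0.75249.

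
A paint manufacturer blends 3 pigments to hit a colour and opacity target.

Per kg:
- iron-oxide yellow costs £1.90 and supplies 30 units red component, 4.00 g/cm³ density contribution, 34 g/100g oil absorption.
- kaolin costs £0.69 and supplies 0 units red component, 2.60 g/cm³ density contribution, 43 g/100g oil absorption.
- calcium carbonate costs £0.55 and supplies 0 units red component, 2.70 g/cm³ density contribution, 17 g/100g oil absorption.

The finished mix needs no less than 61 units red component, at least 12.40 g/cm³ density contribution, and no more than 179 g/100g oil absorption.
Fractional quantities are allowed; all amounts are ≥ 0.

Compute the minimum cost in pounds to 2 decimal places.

Treat it as an LP. Let x1 = kg of iron-oxide yellow, x2 = kg of kaolin, x3 = kg of calcium carbonate.
min 1.9x1 + 0.69x2 + 0.55x3 s.t.:
  30x1 ≥ 61   (red component)
  4x1 + 2.6x2 + 2.7x3 ≥ 12.4   (density contribution)
  34x1 + 43x2 + 17x3 ≤ 179   (oil absorption)
  x1, x2, x3 ≥ 0.
The minimum-cost mix takes nothing from kaolin — only iron-oxide yellow, calcium carbonate. Binding constraints: red component and density contribution.
That vertex is x1 = 2.033, x3 = 1.58.
Objective = 1.9·2.033 + 0.55·1.58 = 4.7317.

£4.73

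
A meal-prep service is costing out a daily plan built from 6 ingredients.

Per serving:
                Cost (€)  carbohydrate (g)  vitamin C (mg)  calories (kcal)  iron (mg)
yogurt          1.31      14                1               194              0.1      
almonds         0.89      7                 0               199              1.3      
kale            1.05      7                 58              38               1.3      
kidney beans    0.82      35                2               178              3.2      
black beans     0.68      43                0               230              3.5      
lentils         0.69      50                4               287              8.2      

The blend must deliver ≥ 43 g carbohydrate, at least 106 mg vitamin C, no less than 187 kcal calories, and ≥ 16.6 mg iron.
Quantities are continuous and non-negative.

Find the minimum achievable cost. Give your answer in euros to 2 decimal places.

Let x1 = servings of yogurt, x2 = servings of almonds, x3 = servings of kale, x4 = servings of kidney beans, x5 = servings of black beans, x6 = servings of lentils.
min 1.31x1 + 0.89x2 + 1.05x3 + 0.82x4 + 0.68x5 + 0.69x6 with:
  14x1 + 7x2 + 7x3 + 35x4 + 43x5 + 50x6 ≥ 43   (carbohydrate)
  1x1 + 58x3 + 2x4 + 4x6 ≥ 106   (vitamin C)
  194x1 + 199x2 + 38x3 + 178x4 + 230x5 + 287x6 ≥ 187   (calories)
  0.1x1 + 1.3x2 + 1.3x3 + 3.2x4 + 3.5x5 + 8.2x6 ≥ 16.6   (iron)
  x1, x2, x3, x4, x5, x6 ≥ 0.
The cheapest feasible vertex uses only kale, lentils; yogurt, almonds, kidney beans, black beans are not used. Binding constraints: vitamin C and iron.
So kale = 1.707 servings, lentils = 1.754 servings.
Hence cost = 1.05·1.707 + 0.69·1.754 = €3.0026.

€3.00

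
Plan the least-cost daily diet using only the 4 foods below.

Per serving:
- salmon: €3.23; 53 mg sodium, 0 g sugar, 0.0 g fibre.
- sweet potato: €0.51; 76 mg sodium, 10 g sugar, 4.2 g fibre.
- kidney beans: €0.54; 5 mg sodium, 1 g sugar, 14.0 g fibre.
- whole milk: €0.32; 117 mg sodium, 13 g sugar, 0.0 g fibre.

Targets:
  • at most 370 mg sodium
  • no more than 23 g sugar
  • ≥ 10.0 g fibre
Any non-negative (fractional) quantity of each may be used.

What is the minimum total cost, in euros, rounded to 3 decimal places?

€0.386

Set it up as a linear program. Let x1 = servings of salmon, x2 = servings of sweet potato, x3 = servings of kidney beans, x4 = servings of whole milk.
Minimise 3.23x1 + 0.51x2 + 0.54x3 + 0.32x4 s.t.:
  53x1 + 76x2 + 5x3 + 117x4 ≤ 370   (sodium)
  10x2 + 1x3 + 13x4 ≤ 23   (sugar)
  4.2x2 + 14x3 ≥ 10   (fibre)
  x1, x2, x3, x4 ≥ 0.
At the optimum only kidney beans is positive (salmon, sweet potato, whole milk = 0). Binding constraint: fibre.
Optimal quantities: kidney beans = 0.7143 servings.
Objective = 0.54·0.7143 = 0.38572.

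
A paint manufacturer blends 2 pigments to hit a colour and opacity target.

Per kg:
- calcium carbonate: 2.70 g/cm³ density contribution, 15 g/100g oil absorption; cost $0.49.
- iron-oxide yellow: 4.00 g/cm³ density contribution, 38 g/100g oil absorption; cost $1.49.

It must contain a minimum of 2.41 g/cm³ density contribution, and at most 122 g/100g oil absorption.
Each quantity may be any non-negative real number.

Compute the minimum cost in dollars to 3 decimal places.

$0.437

Let x1 = kg of calcium carbonate, x2 = kg of iron-oxide yellow.
Minimise 0.49x1 + 1.49x2 subject to:
  2.7x1 + 4x2 ≥ 2.41   (density contribution)
  15x1 + 38x2 ≤ 122   (oil absorption)
  x1, x2 ≥ 0.
The cheapest feasible vertex uses only calcium carbonate; iron-oxide yellow is not used. There the density contribution constraint is tight.
Optimal quantities: calcium carbonate = 0.8926 kg.
Hence cost = 0.49·0.8926 = $0.43737.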